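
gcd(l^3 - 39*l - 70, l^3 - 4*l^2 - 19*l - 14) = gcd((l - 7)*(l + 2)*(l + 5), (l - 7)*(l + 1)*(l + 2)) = l^2 - 5*l - 14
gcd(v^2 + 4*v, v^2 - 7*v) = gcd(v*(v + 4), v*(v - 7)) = v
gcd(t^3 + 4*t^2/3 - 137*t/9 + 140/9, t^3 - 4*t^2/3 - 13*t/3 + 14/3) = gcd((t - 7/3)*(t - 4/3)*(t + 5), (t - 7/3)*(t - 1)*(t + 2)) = t - 7/3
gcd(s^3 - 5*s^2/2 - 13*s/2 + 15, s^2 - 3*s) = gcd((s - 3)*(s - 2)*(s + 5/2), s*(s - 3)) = s - 3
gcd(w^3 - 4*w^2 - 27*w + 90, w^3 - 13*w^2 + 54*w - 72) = w^2 - 9*w + 18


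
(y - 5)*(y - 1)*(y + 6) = y^3 - 31*y + 30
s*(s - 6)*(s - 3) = s^3 - 9*s^2 + 18*s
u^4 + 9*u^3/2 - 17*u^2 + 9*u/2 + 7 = (u - 2)*(u - 1)*(u + 1/2)*(u + 7)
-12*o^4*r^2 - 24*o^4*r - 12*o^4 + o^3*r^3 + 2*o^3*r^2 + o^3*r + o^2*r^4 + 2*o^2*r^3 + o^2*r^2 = (-3*o + r)*(4*o + r)*(o*r + o)^2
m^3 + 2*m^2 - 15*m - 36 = (m - 4)*(m + 3)^2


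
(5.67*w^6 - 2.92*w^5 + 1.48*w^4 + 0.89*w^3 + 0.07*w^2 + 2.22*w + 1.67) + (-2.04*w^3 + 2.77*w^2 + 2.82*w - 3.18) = 5.67*w^6 - 2.92*w^5 + 1.48*w^4 - 1.15*w^3 + 2.84*w^2 + 5.04*w - 1.51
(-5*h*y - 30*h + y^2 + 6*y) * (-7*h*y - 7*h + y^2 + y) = 35*h^2*y^2 + 245*h^2*y + 210*h^2 - 12*h*y^3 - 84*h*y^2 - 72*h*y + y^4 + 7*y^3 + 6*y^2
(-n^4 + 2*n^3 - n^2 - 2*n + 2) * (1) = -n^4 + 2*n^3 - n^2 - 2*n + 2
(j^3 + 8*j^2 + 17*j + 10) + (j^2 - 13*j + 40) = j^3 + 9*j^2 + 4*j + 50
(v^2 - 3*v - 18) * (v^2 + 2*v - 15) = v^4 - v^3 - 39*v^2 + 9*v + 270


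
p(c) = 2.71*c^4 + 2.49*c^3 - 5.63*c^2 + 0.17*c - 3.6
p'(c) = 10.84*c^3 + 7.47*c^2 - 11.26*c + 0.17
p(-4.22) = 567.74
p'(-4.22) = -633.93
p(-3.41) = 198.05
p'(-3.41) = -304.40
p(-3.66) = 284.57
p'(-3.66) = -390.02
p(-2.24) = 8.01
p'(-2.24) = -58.96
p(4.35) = 1065.91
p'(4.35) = 984.81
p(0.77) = -4.72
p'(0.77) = 0.88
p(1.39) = 2.56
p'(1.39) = 28.06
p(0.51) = -4.46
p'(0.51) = -2.19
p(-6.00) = 2767.02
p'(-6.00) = -2004.79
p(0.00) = -3.60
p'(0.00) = 0.17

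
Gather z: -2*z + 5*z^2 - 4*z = 5*z^2 - 6*z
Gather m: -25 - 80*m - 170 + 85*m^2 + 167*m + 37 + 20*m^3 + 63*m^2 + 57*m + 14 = 20*m^3 + 148*m^2 + 144*m - 144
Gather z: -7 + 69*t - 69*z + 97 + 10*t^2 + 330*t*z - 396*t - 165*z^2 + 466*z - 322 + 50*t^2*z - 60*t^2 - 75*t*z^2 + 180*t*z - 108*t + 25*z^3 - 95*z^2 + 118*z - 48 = -50*t^2 - 435*t + 25*z^3 + z^2*(-75*t - 260) + z*(50*t^2 + 510*t + 515) - 280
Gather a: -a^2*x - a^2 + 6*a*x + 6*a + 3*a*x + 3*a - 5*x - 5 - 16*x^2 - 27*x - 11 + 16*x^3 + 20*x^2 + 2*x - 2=a^2*(-x - 1) + a*(9*x + 9) + 16*x^3 + 4*x^2 - 30*x - 18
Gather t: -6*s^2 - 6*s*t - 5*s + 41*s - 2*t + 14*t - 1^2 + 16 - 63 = -6*s^2 + 36*s + t*(12 - 6*s) - 48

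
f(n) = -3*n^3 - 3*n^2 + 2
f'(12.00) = -1368.00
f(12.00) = -5614.00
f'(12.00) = -1368.00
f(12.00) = -5614.00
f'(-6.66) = -359.24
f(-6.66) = 755.16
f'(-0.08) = 0.42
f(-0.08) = 1.98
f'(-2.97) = -61.57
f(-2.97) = 54.13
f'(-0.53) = 0.65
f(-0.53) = 1.60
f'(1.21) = -20.44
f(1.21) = -7.71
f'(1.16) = -19.07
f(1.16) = -6.72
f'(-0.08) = 0.42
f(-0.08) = 1.98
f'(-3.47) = -87.55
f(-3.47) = 91.22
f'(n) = -9*n^2 - 6*n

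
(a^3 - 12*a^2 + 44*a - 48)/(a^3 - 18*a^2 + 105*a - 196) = (a^2 - 8*a + 12)/(a^2 - 14*a + 49)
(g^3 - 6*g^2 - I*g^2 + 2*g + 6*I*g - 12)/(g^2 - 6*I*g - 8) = (g^2 + g*(-6 + I) - 6*I)/(g - 4*I)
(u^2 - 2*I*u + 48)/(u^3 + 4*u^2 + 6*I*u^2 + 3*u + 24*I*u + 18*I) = (u - 8*I)/(u^2 + 4*u + 3)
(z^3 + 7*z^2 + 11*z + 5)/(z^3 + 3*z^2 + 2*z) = (z^2 + 6*z + 5)/(z*(z + 2))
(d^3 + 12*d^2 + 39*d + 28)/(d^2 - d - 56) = (d^2 + 5*d + 4)/(d - 8)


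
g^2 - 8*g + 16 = (g - 4)^2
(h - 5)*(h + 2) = h^2 - 3*h - 10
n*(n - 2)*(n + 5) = n^3 + 3*n^2 - 10*n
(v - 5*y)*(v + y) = v^2 - 4*v*y - 5*y^2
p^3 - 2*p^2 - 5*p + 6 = (p - 3)*(p - 1)*(p + 2)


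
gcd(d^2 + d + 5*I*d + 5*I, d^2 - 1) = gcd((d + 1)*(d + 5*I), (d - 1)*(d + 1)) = d + 1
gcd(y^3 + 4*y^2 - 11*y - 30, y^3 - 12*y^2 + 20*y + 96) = y + 2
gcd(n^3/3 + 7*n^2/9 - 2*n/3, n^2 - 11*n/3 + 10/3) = 1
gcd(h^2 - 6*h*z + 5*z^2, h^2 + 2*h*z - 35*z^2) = -h + 5*z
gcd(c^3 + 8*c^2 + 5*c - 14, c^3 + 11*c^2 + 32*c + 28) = c^2 + 9*c + 14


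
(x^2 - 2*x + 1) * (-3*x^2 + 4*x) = -3*x^4 + 10*x^3 - 11*x^2 + 4*x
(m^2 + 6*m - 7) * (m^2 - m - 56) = m^4 + 5*m^3 - 69*m^2 - 329*m + 392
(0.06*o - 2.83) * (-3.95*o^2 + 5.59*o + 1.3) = -0.237*o^3 + 11.5139*o^2 - 15.7417*o - 3.679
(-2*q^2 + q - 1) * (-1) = 2*q^2 - q + 1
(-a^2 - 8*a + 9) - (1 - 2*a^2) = a^2 - 8*a + 8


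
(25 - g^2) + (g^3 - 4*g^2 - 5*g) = g^3 - 5*g^2 - 5*g + 25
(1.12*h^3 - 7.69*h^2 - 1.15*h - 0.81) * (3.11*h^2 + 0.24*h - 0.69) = 3.4832*h^5 - 23.6471*h^4 - 6.1949*h^3 + 2.511*h^2 + 0.5991*h + 0.5589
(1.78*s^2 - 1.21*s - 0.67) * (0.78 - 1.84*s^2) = -3.2752*s^4 + 2.2264*s^3 + 2.6212*s^2 - 0.9438*s - 0.5226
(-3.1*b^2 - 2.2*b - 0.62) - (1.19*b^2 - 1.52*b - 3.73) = -4.29*b^2 - 0.68*b + 3.11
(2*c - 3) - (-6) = 2*c + 3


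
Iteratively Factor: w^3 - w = (w + 1)*(w^2 - w) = (w - 1)*(w + 1)*(w)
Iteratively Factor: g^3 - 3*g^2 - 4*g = (g)*(g^2 - 3*g - 4) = g*(g - 4)*(g + 1)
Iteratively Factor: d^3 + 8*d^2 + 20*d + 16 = (d + 4)*(d^2 + 4*d + 4) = (d + 2)*(d + 4)*(d + 2)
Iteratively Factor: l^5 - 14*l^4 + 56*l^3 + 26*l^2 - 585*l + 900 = (l - 3)*(l^4 - 11*l^3 + 23*l^2 + 95*l - 300) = (l - 3)*(l + 3)*(l^3 - 14*l^2 + 65*l - 100) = (l - 5)*(l - 3)*(l + 3)*(l^2 - 9*l + 20) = (l - 5)^2*(l - 3)*(l + 3)*(l - 4)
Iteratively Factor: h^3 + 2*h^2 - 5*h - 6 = (h + 1)*(h^2 + h - 6) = (h + 1)*(h + 3)*(h - 2)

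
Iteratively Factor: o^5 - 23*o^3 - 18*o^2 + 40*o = (o - 1)*(o^4 + o^3 - 22*o^2 - 40*o) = (o - 5)*(o - 1)*(o^3 + 6*o^2 + 8*o) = (o - 5)*(o - 1)*(o + 2)*(o^2 + 4*o) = o*(o - 5)*(o - 1)*(o + 2)*(o + 4)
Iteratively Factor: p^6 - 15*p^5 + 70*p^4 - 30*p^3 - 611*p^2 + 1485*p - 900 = (p - 5)*(p^5 - 10*p^4 + 20*p^3 + 70*p^2 - 261*p + 180) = (p - 5)*(p + 3)*(p^4 - 13*p^3 + 59*p^2 - 107*p + 60) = (p - 5)^2*(p + 3)*(p^3 - 8*p^2 + 19*p - 12) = (p - 5)^2*(p - 1)*(p + 3)*(p^2 - 7*p + 12) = (p - 5)^2*(p - 4)*(p - 1)*(p + 3)*(p - 3)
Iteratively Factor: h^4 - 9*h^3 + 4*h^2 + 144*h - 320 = (h + 4)*(h^3 - 13*h^2 + 56*h - 80) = (h - 4)*(h + 4)*(h^2 - 9*h + 20) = (h - 4)^2*(h + 4)*(h - 5)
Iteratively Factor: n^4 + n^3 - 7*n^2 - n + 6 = (n - 1)*(n^3 + 2*n^2 - 5*n - 6) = (n - 1)*(n + 1)*(n^2 + n - 6) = (n - 1)*(n + 1)*(n + 3)*(n - 2)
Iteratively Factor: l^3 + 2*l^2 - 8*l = (l - 2)*(l^2 + 4*l) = l*(l - 2)*(l + 4)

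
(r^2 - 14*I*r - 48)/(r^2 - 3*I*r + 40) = (r - 6*I)/(r + 5*I)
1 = 1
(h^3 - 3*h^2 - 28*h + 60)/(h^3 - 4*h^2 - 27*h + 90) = (h - 2)/(h - 3)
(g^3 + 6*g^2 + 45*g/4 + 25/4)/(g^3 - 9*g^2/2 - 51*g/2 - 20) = (g + 5/2)/(g - 8)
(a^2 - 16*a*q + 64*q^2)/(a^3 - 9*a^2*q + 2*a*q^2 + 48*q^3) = (-a + 8*q)/(-a^2 + a*q + 6*q^2)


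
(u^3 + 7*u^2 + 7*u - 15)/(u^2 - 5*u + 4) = (u^2 + 8*u + 15)/(u - 4)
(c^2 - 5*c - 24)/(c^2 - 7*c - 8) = (c + 3)/(c + 1)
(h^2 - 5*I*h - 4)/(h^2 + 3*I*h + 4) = (h - 4*I)/(h + 4*I)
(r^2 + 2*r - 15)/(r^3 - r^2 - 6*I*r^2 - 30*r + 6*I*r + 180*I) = (r - 3)/(r^2 - 6*r*(1 + I) + 36*I)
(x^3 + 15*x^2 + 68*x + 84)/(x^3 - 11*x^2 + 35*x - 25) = (x^3 + 15*x^2 + 68*x + 84)/(x^3 - 11*x^2 + 35*x - 25)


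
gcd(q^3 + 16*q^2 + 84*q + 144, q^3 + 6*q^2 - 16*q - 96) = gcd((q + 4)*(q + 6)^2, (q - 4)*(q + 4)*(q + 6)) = q^2 + 10*q + 24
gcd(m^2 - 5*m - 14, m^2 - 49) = m - 7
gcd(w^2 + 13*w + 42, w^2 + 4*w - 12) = w + 6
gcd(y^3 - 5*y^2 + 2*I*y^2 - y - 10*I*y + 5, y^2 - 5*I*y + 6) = y + I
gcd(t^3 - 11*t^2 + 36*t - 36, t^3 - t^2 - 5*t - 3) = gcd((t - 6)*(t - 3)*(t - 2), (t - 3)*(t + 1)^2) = t - 3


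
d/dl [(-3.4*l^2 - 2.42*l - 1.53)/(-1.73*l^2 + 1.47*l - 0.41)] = (-9.1846*l^2 - 2.5058*l + 3.2413)/(2.9929*l^4 - 5.0862*l^3 + 3.5795*l^2 - 1.2054*l + 0.1681)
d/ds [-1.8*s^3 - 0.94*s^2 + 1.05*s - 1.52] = -5.4*s^2 - 1.88*s + 1.05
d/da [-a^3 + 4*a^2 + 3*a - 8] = -3*a^2 + 8*a + 3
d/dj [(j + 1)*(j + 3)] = 2*j + 4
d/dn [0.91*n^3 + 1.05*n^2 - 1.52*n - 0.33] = 2.73*n^2 + 2.1*n - 1.52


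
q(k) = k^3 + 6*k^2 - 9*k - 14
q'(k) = 3*k^2 + 12*k - 9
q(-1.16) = 2.95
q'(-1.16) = -18.88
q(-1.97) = 19.37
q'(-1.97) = -21.00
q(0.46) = -16.77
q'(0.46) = -2.85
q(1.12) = -15.15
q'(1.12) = 8.20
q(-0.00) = -14.00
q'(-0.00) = -9.00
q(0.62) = -17.04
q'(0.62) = -0.41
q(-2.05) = 21.05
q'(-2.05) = -20.99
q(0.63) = -17.04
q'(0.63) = -0.25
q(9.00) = 1120.00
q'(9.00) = 342.00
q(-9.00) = -176.00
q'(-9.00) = 126.00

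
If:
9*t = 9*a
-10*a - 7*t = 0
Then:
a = 0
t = 0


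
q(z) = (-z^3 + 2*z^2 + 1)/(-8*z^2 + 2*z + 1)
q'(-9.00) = 0.13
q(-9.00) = -1.34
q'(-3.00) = 0.12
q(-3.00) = -0.60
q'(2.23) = 0.17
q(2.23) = 0.00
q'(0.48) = 572.68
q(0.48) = 11.56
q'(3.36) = 0.14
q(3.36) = 0.17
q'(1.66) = 0.24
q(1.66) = -0.11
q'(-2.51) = 0.11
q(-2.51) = -0.54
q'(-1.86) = 0.09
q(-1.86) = -0.47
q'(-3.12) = 0.12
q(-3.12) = -0.61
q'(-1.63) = 0.08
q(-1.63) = -0.45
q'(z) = (16*z - 2)*(-z^3 + 2*z^2 + 1)/(-8*z^2 + 2*z + 1)^2 + (-3*z^2 + 4*z)/(-8*z^2 + 2*z + 1) = (8*z^4 - 4*z^3 + z^2 + 20*z - 2)/(64*z^4 - 32*z^3 - 12*z^2 + 4*z + 1)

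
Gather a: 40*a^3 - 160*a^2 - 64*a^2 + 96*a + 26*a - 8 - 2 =40*a^3 - 224*a^2 + 122*a - 10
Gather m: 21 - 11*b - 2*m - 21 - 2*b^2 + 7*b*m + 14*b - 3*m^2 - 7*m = -2*b^2 + 3*b - 3*m^2 + m*(7*b - 9)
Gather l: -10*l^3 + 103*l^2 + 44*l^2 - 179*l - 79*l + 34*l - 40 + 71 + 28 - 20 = -10*l^3 + 147*l^2 - 224*l + 39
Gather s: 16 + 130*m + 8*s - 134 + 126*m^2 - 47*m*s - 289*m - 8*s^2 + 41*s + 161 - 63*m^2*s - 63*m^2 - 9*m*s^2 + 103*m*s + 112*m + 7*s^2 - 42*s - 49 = 63*m^2 - 47*m + s^2*(-9*m - 1) + s*(-63*m^2 + 56*m + 7) - 6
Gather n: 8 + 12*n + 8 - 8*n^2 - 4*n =-8*n^2 + 8*n + 16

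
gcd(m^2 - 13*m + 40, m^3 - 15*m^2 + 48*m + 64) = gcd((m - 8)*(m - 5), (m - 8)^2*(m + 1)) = m - 8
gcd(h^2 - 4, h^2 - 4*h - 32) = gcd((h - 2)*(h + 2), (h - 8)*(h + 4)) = 1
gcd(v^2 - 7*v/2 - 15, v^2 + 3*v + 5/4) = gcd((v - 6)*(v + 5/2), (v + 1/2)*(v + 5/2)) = v + 5/2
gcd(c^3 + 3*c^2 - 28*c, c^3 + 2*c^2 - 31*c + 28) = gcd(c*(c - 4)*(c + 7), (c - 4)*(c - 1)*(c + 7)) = c^2 + 3*c - 28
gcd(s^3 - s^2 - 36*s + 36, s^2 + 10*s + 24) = s + 6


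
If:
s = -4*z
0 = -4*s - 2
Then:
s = -1/2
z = 1/8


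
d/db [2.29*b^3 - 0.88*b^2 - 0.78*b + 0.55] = 6.87*b^2 - 1.76*b - 0.78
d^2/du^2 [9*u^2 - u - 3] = 18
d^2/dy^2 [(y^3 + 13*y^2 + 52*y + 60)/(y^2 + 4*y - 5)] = 42/(y^3 - 3*y^2 + 3*y - 1)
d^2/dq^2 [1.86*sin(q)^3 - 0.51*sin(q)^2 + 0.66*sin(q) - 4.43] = -2.055*sin(q) + 4.185*sin(3*q) - 1.02*cos(2*q)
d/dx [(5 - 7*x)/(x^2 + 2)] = (7*x^2 - 10*x - 14)/(x^4 + 4*x^2 + 4)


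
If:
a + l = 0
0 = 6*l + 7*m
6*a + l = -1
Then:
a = -1/5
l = 1/5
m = -6/35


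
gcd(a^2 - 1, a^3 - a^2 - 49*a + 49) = a - 1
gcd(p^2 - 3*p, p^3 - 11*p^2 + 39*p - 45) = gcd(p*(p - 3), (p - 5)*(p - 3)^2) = p - 3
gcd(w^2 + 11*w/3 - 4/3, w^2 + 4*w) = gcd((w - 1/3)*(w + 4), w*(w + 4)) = w + 4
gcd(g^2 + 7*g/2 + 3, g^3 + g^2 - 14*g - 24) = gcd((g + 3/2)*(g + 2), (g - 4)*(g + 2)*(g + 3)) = g + 2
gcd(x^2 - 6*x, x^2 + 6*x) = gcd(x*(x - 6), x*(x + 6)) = x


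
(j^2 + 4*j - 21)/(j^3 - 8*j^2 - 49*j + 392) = (j - 3)/(j^2 - 15*j + 56)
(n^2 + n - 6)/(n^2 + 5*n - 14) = (n + 3)/(n + 7)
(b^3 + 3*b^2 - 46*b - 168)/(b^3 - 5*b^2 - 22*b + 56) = (b + 6)/(b - 2)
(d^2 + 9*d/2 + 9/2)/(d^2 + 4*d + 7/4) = 2*(2*d^2 + 9*d + 9)/(4*d^2 + 16*d + 7)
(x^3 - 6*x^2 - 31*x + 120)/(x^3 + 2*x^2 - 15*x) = (x - 8)/x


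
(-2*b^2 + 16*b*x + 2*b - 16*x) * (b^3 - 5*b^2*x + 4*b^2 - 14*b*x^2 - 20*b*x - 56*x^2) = -2*b^5 + 26*b^4*x - 6*b^4 - 52*b^3*x^2 + 78*b^3*x + 8*b^3 - 224*b^2*x^3 - 156*b^2*x^2 - 104*b^2*x - 672*b*x^3 + 208*b*x^2 + 896*x^3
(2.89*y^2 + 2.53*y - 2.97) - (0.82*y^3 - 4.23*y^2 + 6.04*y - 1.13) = -0.82*y^3 + 7.12*y^2 - 3.51*y - 1.84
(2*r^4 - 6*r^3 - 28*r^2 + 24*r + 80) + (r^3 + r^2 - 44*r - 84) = 2*r^4 - 5*r^3 - 27*r^2 - 20*r - 4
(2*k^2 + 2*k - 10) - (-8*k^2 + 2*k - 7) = 10*k^2 - 3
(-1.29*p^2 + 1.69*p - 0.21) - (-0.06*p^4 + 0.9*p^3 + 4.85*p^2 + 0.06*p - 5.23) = 0.06*p^4 - 0.9*p^3 - 6.14*p^2 + 1.63*p + 5.02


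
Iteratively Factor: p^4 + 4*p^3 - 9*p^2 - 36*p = (p - 3)*(p^3 + 7*p^2 + 12*p) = p*(p - 3)*(p^2 + 7*p + 12) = p*(p - 3)*(p + 4)*(p + 3)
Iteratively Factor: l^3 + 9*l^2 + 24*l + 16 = (l + 1)*(l^2 + 8*l + 16) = (l + 1)*(l + 4)*(l + 4)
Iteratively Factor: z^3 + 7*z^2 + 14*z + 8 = (z + 4)*(z^2 + 3*z + 2) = (z + 1)*(z + 4)*(z + 2)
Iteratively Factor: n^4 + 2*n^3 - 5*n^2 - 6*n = (n + 1)*(n^3 + n^2 - 6*n) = n*(n + 1)*(n^2 + n - 6) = n*(n - 2)*(n + 1)*(n + 3)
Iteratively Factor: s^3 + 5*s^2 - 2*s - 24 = (s - 2)*(s^2 + 7*s + 12) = (s - 2)*(s + 4)*(s + 3)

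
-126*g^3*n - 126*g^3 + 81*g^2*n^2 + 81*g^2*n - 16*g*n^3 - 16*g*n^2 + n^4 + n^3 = (-7*g + n)*(-6*g + n)*(-3*g + n)*(n + 1)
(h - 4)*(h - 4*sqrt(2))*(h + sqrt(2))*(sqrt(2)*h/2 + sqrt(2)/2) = sqrt(2)*h^4/2 - 3*h^3 - 3*sqrt(2)*h^3/2 - 6*sqrt(2)*h^2 + 9*h^2 + 12*h + 12*sqrt(2)*h + 16*sqrt(2)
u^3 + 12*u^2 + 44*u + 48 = (u + 2)*(u + 4)*(u + 6)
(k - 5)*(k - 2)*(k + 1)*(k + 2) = k^4 - 4*k^3 - 9*k^2 + 16*k + 20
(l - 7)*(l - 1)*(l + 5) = l^3 - 3*l^2 - 33*l + 35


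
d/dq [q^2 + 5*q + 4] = 2*q + 5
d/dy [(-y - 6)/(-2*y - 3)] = -9/(2*y + 3)^2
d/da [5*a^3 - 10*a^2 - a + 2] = 15*a^2 - 20*a - 1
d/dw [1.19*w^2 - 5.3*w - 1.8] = 2.38*w - 5.3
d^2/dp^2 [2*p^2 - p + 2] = 4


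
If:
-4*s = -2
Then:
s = 1/2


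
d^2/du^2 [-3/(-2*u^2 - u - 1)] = 6*(-4*u^2 - 2*u + (4*u + 1)^2 - 2)/(2*u^2 + u + 1)^3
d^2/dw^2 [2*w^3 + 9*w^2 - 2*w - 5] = 12*w + 18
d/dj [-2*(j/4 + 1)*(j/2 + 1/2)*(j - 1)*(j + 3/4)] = -j^3 - 57*j^2/16 - j + 19/16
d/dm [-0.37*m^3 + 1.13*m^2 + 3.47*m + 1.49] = -1.11*m^2 + 2.26*m + 3.47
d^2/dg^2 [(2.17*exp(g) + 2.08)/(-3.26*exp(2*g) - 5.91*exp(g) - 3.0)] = (-23.061892*exp(4*g) - 46.6131099999999*exp(3*g) + 7.1120160000001*exp(2*g) + 47.1932520000001*exp(g) + 17.3484)*exp(g)/(34.645976*exp(6*g) + 188.427348*exp(5*g) + 437.245218*exp(4*g) + 553.223871*exp(3*g) + 402.3729*exp(2*g) + 159.57*exp(g) + 27.0)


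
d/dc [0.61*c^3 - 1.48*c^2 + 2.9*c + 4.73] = 1.83*c^2 - 2.96*c + 2.9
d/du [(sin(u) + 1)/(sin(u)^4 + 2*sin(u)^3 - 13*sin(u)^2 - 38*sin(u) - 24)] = (-3*sin(u)^2 - 2*sin(u) + 14)*cos(u)/((sin(u) - 4)^2*(sin(u) + 2)^2*(sin(u) + 3)^2)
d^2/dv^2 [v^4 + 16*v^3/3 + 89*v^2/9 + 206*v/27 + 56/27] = 12*v^2 + 32*v + 178/9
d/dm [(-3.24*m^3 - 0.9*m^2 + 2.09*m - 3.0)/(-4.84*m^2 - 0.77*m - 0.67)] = (15.6816*m^4 + 4.9896*m^3 + 17.321*m^2 - 27.834*m - 3.7103)/(23.4256*m^4 + 7.4536*m^3 + 7.0785*m^2 + 1.0318*m + 0.4489)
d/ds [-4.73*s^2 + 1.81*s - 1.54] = 1.81 - 9.46*s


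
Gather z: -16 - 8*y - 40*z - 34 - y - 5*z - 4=-9*y - 45*z - 54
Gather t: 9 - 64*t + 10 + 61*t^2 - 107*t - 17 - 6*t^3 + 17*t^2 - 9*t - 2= -6*t^3 + 78*t^2 - 180*t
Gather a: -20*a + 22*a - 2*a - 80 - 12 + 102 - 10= 0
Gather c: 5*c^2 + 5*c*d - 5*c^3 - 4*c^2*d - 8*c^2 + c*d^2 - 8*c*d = -5*c^3 + c^2*(-4*d - 3) + c*(d^2 - 3*d)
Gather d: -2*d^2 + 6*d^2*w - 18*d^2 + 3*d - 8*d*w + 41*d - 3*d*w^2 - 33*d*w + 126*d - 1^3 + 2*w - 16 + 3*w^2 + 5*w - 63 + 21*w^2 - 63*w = d^2*(6*w - 20) + d*(-3*w^2 - 41*w + 170) + 24*w^2 - 56*w - 80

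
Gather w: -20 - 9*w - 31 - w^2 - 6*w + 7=-w^2 - 15*w - 44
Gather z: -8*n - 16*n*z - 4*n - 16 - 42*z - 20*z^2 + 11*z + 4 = -12*n - 20*z^2 + z*(-16*n - 31) - 12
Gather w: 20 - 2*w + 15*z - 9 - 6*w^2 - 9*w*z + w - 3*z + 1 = -6*w^2 + w*(-9*z - 1) + 12*z + 12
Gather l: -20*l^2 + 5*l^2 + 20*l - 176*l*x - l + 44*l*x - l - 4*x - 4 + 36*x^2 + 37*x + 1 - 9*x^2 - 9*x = -15*l^2 + l*(18 - 132*x) + 27*x^2 + 24*x - 3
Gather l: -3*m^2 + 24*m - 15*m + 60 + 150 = -3*m^2 + 9*m + 210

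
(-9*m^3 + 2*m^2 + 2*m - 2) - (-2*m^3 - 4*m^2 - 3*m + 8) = -7*m^3 + 6*m^2 + 5*m - 10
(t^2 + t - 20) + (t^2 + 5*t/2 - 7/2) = 2*t^2 + 7*t/2 - 47/2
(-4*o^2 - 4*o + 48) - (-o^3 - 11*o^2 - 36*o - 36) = o^3 + 7*o^2 + 32*o + 84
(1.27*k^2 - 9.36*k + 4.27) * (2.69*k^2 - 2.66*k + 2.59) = 3.4163*k^4 - 28.5566*k^3 + 39.6732*k^2 - 35.6006*k + 11.0593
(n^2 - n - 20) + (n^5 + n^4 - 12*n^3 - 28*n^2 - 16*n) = n^5 + n^4 - 12*n^3 - 27*n^2 - 17*n - 20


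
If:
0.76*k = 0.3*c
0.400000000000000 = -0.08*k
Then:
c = -12.67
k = -5.00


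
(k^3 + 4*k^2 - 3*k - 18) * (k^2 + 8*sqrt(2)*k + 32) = k^5 + 4*k^4 + 8*sqrt(2)*k^4 + 29*k^3 + 32*sqrt(2)*k^3 - 24*sqrt(2)*k^2 + 110*k^2 - 144*sqrt(2)*k - 96*k - 576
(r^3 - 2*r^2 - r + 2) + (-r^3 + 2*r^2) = 2 - r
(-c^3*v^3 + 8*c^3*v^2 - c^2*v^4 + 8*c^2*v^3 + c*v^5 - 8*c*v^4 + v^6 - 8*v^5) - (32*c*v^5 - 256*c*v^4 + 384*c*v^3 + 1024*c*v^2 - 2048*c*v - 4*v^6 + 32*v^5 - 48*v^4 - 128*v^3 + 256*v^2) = -c^3*v^3 + 8*c^3*v^2 - c^2*v^4 + 8*c^2*v^3 - 31*c*v^5 + 248*c*v^4 - 384*c*v^3 - 1024*c*v^2 + 2048*c*v + 5*v^6 - 40*v^5 + 48*v^4 + 128*v^3 - 256*v^2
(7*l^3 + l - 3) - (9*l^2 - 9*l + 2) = 7*l^3 - 9*l^2 + 10*l - 5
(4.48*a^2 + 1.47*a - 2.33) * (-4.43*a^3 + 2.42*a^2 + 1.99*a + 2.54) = -19.8464*a^5 + 4.3295*a^4 + 22.7945*a^3 + 8.6659*a^2 - 0.9029*a - 5.9182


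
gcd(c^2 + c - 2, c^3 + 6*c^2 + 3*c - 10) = c^2 + c - 2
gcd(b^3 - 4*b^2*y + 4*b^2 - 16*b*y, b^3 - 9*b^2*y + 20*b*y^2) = -b^2 + 4*b*y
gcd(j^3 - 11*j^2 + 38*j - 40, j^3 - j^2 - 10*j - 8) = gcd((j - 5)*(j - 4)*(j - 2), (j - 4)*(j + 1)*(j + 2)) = j - 4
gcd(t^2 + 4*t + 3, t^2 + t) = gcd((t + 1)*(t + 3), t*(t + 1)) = t + 1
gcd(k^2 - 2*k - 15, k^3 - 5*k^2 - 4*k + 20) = k - 5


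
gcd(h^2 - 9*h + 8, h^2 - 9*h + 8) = h^2 - 9*h + 8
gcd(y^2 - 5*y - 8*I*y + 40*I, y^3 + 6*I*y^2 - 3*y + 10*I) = 1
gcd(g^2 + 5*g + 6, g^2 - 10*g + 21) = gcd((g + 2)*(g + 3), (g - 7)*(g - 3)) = 1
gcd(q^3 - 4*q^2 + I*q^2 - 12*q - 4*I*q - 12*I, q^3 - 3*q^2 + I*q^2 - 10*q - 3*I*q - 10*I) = q^2 + q*(2 + I) + 2*I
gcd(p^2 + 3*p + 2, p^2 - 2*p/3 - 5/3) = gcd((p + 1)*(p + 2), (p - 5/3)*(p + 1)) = p + 1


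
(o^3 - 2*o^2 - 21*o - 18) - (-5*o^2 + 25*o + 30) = o^3 + 3*o^2 - 46*o - 48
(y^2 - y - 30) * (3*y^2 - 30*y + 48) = 3*y^4 - 33*y^3 - 12*y^2 + 852*y - 1440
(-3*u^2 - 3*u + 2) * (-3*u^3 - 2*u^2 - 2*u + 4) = 9*u^5 + 15*u^4 + 6*u^3 - 10*u^2 - 16*u + 8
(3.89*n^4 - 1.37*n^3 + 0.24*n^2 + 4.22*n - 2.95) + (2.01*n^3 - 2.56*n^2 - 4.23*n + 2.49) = 3.89*n^4 + 0.64*n^3 - 2.32*n^2 - 0.0100000000000007*n - 0.46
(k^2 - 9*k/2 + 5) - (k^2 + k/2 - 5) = 10 - 5*k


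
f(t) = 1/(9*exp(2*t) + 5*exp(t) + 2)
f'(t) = (-18*exp(2*t) - 5*exp(t))/(9*exp(2*t) + 5*exp(t) + 2)^2 = (-18*exp(t) - 5)*exp(t)/(9*exp(2*t) + 5*exp(t) + 2)^2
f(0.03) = 0.06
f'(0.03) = -0.09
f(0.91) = 0.01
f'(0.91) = -0.03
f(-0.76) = 0.16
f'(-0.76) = -0.16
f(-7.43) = 0.50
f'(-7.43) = -0.00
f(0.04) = 0.06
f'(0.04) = -0.09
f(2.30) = 0.00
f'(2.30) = -0.00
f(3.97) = 0.00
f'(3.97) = -0.00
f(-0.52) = 0.12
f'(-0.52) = -0.14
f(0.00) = 0.06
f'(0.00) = -0.09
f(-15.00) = 0.50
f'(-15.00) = 0.00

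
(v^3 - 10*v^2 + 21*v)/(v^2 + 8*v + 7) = v*(v^2 - 10*v + 21)/(v^2 + 8*v + 7)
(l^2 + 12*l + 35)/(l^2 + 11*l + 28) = (l + 5)/(l + 4)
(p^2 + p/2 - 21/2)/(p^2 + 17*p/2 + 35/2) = (p - 3)/(p + 5)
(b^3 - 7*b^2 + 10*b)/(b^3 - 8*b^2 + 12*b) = (b - 5)/(b - 6)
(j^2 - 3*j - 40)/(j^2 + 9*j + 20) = (j - 8)/(j + 4)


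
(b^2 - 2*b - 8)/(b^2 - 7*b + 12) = (b + 2)/(b - 3)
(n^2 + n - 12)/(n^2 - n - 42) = (-n^2 - n + 12)/(-n^2 + n + 42)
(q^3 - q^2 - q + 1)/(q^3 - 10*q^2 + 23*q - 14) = (q^2 - 1)/(q^2 - 9*q + 14)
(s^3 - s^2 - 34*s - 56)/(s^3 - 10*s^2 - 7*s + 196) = (s + 2)/(s - 7)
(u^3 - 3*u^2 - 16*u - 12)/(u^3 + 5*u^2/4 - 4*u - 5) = 4*(u^2 - 5*u - 6)/(4*u^2 - 3*u - 10)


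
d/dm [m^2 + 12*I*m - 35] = 2*m + 12*I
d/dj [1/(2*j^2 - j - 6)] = (1 - 4*j)/(-2*j^2 + j + 6)^2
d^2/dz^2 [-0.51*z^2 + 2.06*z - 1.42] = -1.02000000000000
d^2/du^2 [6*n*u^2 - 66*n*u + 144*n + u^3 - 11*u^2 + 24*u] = 12*n + 6*u - 22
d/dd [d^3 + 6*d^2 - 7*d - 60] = 3*d^2 + 12*d - 7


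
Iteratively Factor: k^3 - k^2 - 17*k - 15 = (k + 1)*(k^2 - 2*k - 15) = (k + 1)*(k + 3)*(k - 5)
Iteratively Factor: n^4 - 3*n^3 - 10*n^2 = (n)*(n^3 - 3*n^2 - 10*n) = n*(n - 5)*(n^2 + 2*n) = n*(n - 5)*(n + 2)*(n)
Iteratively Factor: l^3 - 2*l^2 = (l - 2)*(l^2) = l*(l - 2)*(l)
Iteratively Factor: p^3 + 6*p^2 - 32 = (p + 4)*(p^2 + 2*p - 8) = (p - 2)*(p + 4)*(p + 4)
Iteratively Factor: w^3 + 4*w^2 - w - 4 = (w - 1)*(w^2 + 5*w + 4) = (w - 1)*(w + 1)*(w + 4)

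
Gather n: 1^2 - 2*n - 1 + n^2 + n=n^2 - n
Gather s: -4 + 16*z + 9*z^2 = 9*z^2 + 16*z - 4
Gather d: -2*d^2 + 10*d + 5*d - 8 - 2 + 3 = -2*d^2 + 15*d - 7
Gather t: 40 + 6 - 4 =42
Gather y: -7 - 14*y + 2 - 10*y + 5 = -24*y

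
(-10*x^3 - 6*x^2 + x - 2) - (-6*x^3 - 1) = -4*x^3 - 6*x^2 + x - 1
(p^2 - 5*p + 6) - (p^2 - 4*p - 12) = 18 - p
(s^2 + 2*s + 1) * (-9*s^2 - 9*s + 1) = -9*s^4 - 27*s^3 - 26*s^2 - 7*s + 1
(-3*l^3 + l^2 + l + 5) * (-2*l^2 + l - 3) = 6*l^5 - 5*l^4 + 8*l^3 - 12*l^2 + 2*l - 15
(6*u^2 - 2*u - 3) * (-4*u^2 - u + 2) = -24*u^4 + 2*u^3 + 26*u^2 - u - 6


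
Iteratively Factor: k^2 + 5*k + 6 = (k + 3)*(k + 2)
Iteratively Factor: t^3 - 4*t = (t)*(t^2 - 4) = t*(t - 2)*(t + 2)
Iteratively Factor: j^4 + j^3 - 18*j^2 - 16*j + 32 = (j + 2)*(j^3 - j^2 - 16*j + 16) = (j - 4)*(j + 2)*(j^2 + 3*j - 4) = (j - 4)*(j - 1)*(j + 2)*(j + 4)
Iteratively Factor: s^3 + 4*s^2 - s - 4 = (s + 1)*(s^2 + 3*s - 4) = (s - 1)*(s + 1)*(s + 4)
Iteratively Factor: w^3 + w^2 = (w)*(w^2 + w) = w^2*(w + 1)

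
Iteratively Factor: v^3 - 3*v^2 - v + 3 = (v + 1)*(v^2 - 4*v + 3) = (v - 1)*(v + 1)*(v - 3)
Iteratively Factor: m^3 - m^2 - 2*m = (m)*(m^2 - m - 2) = m*(m - 2)*(m + 1)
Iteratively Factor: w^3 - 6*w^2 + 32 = (w - 4)*(w^2 - 2*w - 8) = (w - 4)*(w + 2)*(w - 4)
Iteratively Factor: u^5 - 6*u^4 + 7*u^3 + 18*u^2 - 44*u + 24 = (u - 1)*(u^4 - 5*u^3 + 2*u^2 + 20*u - 24) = (u - 3)*(u - 1)*(u^3 - 2*u^2 - 4*u + 8) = (u - 3)*(u - 2)*(u - 1)*(u^2 - 4) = (u - 3)*(u - 2)^2*(u - 1)*(u + 2)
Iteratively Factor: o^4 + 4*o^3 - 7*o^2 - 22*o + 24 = (o + 3)*(o^3 + o^2 - 10*o + 8) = (o + 3)*(o + 4)*(o^2 - 3*o + 2) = (o - 2)*(o + 3)*(o + 4)*(o - 1)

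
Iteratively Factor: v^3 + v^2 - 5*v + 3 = (v - 1)*(v^2 + 2*v - 3) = (v - 1)^2*(v + 3)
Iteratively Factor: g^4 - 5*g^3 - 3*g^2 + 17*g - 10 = (g - 1)*(g^3 - 4*g^2 - 7*g + 10) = (g - 1)*(g + 2)*(g^2 - 6*g + 5) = (g - 5)*(g - 1)*(g + 2)*(g - 1)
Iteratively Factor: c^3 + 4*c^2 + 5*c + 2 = (c + 1)*(c^2 + 3*c + 2) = (c + 1)*(c + 2)*(c + 1)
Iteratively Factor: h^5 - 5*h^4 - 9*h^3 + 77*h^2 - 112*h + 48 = (h - 1)*(h^4 - 4*h^3 - 13*h^2 + 64*h - 48) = (h - 3)*(h - 1)*(h^3 - h^2 - 16*h + 16) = (h - 4)*(h - 3)*(h - 1)*(h^2 + 3*h - 4) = (h - 4)*(h - 3)*(h - 1)^2*(h + 4)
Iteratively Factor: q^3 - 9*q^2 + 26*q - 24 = (q - 3)*(q^2 - 6*q + 8) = (q - 4)*(q - 3)*(q - 2)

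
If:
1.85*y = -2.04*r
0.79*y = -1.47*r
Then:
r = 0.00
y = 0.00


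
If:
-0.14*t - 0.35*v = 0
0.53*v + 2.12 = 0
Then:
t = 10.00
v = -4.00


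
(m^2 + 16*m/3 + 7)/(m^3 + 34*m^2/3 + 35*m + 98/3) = (m + 3)/(m^2 + 9*m + 14)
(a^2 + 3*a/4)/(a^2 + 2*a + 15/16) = 4*a/(4*a + 5)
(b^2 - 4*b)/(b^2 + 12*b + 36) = b*(b - 4)/(b^2 + 12*b + 36)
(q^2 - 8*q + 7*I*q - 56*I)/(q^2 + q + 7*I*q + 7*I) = (q - 8)/(q + 1)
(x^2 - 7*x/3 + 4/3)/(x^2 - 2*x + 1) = (x - 4/3)/(x - 1)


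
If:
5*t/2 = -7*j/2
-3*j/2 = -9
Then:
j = 6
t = -42/5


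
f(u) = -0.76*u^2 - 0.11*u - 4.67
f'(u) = -1.52*u - 0.11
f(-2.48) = -9.07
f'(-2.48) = 3.66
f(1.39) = -6.29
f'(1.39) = -2.22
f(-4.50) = -19.56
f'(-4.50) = 6.73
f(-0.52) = -4.82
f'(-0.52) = 0.68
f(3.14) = -12.51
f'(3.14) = -4.88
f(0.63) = -5.04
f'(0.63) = -1.07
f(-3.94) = -16.03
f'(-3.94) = 5.88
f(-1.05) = -5.39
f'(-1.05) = 1.49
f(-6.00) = -31.37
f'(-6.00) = 9.01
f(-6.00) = -31.37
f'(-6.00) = 9.01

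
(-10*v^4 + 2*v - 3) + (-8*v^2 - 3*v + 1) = -10*v^4 - 8*v^2 - v - 2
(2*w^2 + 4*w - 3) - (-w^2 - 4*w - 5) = 3*w^2 + 8*w + 2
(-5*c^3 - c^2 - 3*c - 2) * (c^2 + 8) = -5*c^5 - c^4 - 43*c^3 - 10*c^2 - 24*c - 16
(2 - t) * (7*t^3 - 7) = -7*t^4 + 14*t^3 + 7*t - 14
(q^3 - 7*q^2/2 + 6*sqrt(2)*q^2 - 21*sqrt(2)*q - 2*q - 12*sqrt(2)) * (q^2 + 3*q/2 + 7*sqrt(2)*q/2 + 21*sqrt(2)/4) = q^5 - 2*q^4 + 19*sqrt(2)*q^4/2 - 19*sqrt(2)*q^3 + 139*q^3/4 - 551*sqrt(2)*q^2/8 - 87*q^2 - 609*q/2 - 57*sqrt(2)*q/2 - 126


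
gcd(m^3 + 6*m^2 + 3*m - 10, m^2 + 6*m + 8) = m + 2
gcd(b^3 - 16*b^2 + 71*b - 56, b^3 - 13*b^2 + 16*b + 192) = b - 8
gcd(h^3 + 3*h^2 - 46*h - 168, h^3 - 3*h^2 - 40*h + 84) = h^2 - h - 42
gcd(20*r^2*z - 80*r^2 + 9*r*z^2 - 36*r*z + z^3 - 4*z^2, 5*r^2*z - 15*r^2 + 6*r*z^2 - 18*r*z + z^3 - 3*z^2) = 5*r + z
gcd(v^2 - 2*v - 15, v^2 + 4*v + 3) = v + 3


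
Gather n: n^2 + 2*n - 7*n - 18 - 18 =n^2 - 5*n - 36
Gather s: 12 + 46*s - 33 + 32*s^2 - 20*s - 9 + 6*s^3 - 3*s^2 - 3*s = 6*s^3 + 29*s^2 + 23*s - 30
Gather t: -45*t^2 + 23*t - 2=-45*t^2 + 23*t - 2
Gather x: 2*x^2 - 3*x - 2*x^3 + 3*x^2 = -2*x^3 + 5*x^2 - 3*x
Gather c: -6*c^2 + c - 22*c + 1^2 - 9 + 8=-6*c^2 - 21*c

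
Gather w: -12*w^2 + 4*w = -12*w^2 + 4*w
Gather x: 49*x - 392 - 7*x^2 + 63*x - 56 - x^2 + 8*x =-8*x^2 + 120*x - 448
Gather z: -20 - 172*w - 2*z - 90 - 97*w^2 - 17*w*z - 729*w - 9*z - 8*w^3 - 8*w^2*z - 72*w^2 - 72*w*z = -8*w^3 - 169*w^2 - 901*w + z*(-8*w^2 - 89*w - 11) - 110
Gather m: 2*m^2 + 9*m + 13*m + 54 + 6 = 2*m^2 + 22*m + 60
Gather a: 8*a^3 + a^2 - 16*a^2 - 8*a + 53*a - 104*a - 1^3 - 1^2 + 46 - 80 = 8*a^3 - 15*a^2 - 59*a - 36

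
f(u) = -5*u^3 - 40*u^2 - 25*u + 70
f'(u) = -15*u^2 - 80*u - 25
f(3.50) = -721.88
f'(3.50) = -488.75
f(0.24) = 61.63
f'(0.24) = -45.06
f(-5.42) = -173.46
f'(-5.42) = -32.05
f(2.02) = -184.93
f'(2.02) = -247.81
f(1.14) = -17.89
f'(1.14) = -135.69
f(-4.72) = -177.37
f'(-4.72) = 18.42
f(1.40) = -57.12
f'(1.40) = -166.40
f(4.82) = -1539.70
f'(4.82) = -759.09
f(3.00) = -500.00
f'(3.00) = -400.00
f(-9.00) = 700.00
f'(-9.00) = -520.00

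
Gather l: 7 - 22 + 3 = -12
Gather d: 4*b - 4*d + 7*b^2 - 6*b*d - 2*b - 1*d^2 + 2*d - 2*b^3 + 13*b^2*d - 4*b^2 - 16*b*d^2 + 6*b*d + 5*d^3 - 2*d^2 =-2*b^3 + 3*b^2 + 2*b + 5*d^3 + d^2*(-16*b - 3) + d*(13*b^2 - 2)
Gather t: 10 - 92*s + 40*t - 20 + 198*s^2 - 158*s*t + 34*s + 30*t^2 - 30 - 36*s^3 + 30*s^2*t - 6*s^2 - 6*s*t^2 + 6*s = -36*s^3 + 192*s^2 - 52*s + t^2*(30 - 6*s) + t*(30*s^2 - 158*s + 40) - 40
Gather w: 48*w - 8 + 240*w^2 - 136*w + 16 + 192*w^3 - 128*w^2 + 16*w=192*w^3 + 112*w^2 - 72*w + 8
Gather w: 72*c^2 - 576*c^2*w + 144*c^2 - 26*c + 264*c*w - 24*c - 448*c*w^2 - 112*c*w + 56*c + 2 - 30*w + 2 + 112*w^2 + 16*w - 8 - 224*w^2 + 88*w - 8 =216*c^2 + 6*c + w^2*(-448*c - 112) + w*(-576*c^2 + 152*c + 74) - 12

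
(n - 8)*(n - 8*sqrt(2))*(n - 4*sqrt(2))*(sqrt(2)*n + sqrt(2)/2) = sqrt(2)*n^4 - 24*n^3 - 15*sqrt(2)*n^3/2 + 60*sqrt(2)*n^2 + 180*n^2 - 480*sqrt(2)*n + 96*n - 256*sqrt(2)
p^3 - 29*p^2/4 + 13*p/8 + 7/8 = (p - 7)*(p - 1/2)*(p + 1/4)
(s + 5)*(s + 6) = s^2 + 11*s + 30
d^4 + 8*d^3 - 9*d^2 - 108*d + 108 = (d - 3)*(d - 1)*(d + 6)^2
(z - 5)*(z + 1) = z^2 - 4*z - 5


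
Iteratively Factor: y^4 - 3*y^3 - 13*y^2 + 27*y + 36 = (y - 4)*(y^3 + y^2 - 9*y - 9) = (y - 4)*(y + 1)*(y^2 - 9) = (y - 4)*(y - 3)*(y + 1)*(y + 3)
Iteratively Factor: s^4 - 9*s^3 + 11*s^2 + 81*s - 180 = (s - 3)*(s^3 - 6*s^2 - 7*s + 60) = (s - 4)*(s - 3)*(s^2 - 2*s - 15) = (s - 4)*(s - 3)*(s + 3)*(s - 5)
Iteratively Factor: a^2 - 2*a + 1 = (a - 1)*(a - 1)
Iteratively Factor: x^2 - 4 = (x - 2)*(x + 2)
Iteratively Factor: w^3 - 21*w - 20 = (w - 5)*(w^2 + 5*w + 4) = (w - 5)*(w + 4)*(w + 1)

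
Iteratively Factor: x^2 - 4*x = (x - 4)*(x)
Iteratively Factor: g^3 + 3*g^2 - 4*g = (g - 1)*(g^2 + 4*g) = (g - 1)*(g + 4)*(g)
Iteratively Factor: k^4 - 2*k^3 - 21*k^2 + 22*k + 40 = (k - 5)*(k^3 + 3*k^2 - 6*k - 8) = (k - 5)*(k + 1)*(k^2 + 2*k - 8) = (k - 5)*(k + 1)*(k + 4)*(k - 2)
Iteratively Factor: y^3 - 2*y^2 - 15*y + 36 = (y + 4)*(y^2 - 6*y + 9) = (y - 3)*(y + 4)*(y - 3)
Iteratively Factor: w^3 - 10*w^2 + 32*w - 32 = (w - 4)*(w^2 - 6*w + 8) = (w - 4)*(w - 2)*(w - 4)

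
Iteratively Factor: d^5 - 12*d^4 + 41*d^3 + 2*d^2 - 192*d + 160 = (d + 2)*(d^4 - 14*d^3 + 69*d^2 - 136*d + 80) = (d - 1)*(d + 2)*(d^3 - 13*d^2 + 56*d - 80) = (d - 5)*(d - 1)*(d + 2)*(d^2 - 8*d + 16) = (d - 5)*(d - 4)*(d - 1)*(d + 2)*(d - 4)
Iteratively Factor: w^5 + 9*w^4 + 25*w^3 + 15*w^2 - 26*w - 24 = (w + 3)*(w^4 + 6*w^3 + 7*w^2 - 6*w - 8) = (w + 1)*(w + 3)*(w^3 + 5*w^2 + 2*w - 8) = (w + 1)*(w + 3)*(w + 4)*(w^2 + w - 2) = (w - 1)*(w + 1)*(w + 3)*(w + 4)*(w + 2)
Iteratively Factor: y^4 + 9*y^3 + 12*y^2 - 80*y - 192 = (y + 4)*(y^3 + 5*y^2 - 8*y - 48) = (y + 4)^2*(y^2 + y - 12) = (y - 3)*(y + 4)^2*(y + 4)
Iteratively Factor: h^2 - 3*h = (h)*(h - 3)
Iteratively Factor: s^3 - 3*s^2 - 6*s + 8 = (s + 2)*(s^2 - 5*s + 4) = (s - 4)*(s + 2)*(s - 1)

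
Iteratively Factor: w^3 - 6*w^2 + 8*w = (w - 2)*(w^2 - 4*w) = (w - 4)*(w - 2)*(w)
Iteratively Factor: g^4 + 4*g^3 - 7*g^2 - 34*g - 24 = (g + 4)*(g^3 - 7*g - 6) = (g + 1)*(g + 4)*(g^2 - g - 6) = (g - 3)*(g + 1)*(g + 4)*(g + 2)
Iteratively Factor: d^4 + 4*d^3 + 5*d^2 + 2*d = (d + 1)*(d^3 + 3*d^2 + 2*d) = d*(d + 1)*(d^2 + 3*d + 2) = d*(d + 1)^2*(d + 2)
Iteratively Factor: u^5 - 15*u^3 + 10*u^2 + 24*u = (u - 3)*(u^4 + 3*u^3 - 6*u^2 - 8*u) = (u - 3)*(u + 1)*(u^3 + 2*u^2 - 8*u) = (u - 3)*(u + 1)*(u + 4)*(u^2 - 2*u) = u*(u - 3)*(u + 1)*(u + 4)*(u - 2)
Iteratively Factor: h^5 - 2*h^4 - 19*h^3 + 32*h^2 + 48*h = (h)*(h^4 - 2*h^3 - 19*h^2 + 32*h + 48) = h*(h - 4)*(h^3 + 2*h^2 - 11*h - 12) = h*(h - 4)*(h + 4)*(h^2 - 2*h - 3) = h*(h - 4)*(h + 1)*(h + 4)*(h - 3)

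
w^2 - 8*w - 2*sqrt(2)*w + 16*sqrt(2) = (w - 8)*(w - 2*sqrt(2))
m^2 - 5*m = m*(m - 5)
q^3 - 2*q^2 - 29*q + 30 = (q - 6)*(q - 1)*(q + 5)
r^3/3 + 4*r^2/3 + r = r*(r/3 + 1)*(r + 1)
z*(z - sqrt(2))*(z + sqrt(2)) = z^3 - 2*z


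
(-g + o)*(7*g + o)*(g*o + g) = -7*g^3*o - 7*g^3 + 6*g^2*o^2 + 6*g^2*o + g*o^3 + g*o^2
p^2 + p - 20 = (p - 4)*(p + 5)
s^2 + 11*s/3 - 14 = (s - 7/3)*(s + 6)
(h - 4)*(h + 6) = h^2 + 2*h - 24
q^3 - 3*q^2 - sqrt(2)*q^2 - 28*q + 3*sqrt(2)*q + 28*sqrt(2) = (q - 7)*(q + 4)*(q - sqrt(2))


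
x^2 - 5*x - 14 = (x - 7)*(x + 2)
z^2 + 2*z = z*(z + 2)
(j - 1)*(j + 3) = j^2 + 2*j - 3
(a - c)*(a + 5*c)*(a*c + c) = a^3*c + 4*a^2*c^2 + a^2*c - 5*a*c^3 + 4*a*c^2 - 5*c^3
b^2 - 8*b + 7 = (b - 7)*(b - 1)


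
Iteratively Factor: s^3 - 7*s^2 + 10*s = (s - 5)*(s^2 - 2*s) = (s - 5)*(s - 2)*(s)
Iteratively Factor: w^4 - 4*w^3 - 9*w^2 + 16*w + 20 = (w - 2)*(w^3 - 2*w^2 - 13*w - 10) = (w - 2)*(w + 2)*(w^2 - 4*w - 5) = (w - 2)*(w + 1)*(w + 2)*(w - 5)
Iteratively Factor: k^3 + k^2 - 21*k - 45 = (k + 3)*(k^2 - 2*k - 15) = (k - 5)*(k + 3)*(k + 3)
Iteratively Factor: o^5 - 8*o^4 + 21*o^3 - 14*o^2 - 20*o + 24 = (o - 2)*(o^4 - 6*o^3 + 9*o^2 + 4*o - 12) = (o - 2)^2*(o^3 - 4*o^2 + o + 6) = (o - 2)^3*(o^2 - 2*o - 3) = (o - 2)^3*(o + 1)*(o - 3)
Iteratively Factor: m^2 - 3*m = (m - 3)*(m)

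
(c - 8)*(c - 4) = c^2 - 12*c + 32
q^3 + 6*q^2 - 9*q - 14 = (q - 2)*(q + 1)*(q + 7)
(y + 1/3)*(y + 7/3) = y^2 + 8*y/3 + 7/9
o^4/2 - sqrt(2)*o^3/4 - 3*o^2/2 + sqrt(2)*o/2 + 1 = (o/2 + sqrt(2)/2)*(o - sqrt(2))^2*(o + sqrt(2)/2)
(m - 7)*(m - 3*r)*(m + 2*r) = m^3 - m^2*r - 7*m^2 - 6*m*r^2 + 7*m*r + 42*r^2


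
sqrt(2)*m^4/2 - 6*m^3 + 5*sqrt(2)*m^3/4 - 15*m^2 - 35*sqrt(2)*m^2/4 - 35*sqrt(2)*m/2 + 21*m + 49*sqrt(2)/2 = (m - 1)*(m + 7/2)*(m - 7*sqrt(2))*(sqrt(2)*m/2 + 1)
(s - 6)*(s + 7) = s^2 + s - 42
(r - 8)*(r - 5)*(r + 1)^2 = r^4 - 11*r^3 + 15*r^2 + 67*r + 40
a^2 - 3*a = a*(a - 3)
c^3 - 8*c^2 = c^2*(c - 8)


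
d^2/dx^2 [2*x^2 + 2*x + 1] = 4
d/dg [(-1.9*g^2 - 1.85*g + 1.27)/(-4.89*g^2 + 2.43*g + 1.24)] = (-13.6635*g^2 + 7.7086*g - 5.3801)/(23.9121*g^4 - 23.7654*g^3 - 6.2223*g^2 + 6.0264*g + 1.5376)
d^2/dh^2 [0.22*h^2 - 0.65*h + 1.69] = 0.440000000000000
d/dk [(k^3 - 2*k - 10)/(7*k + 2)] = 2*(7*k^3 + 3*k^2 + 33)/(49*k^2 + 28*k + 4)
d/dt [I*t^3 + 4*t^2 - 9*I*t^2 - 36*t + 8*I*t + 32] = 3*I*t^2 + t*(8 - 18*I) - 36 + 8*I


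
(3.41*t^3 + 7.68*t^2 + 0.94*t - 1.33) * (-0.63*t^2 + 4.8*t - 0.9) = -2.1483*t^5 + 11.5296*t^4 + 33.2028*t^3 - 1.5621*t^2 - 7.23*t + 1.197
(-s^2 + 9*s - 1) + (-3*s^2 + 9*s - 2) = -4*s^2 + 18*s - 3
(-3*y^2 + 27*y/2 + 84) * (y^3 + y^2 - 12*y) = -3*y^5 + 21*y^4/2 + 267*y^3/2 - 78*y^2 - 1008*y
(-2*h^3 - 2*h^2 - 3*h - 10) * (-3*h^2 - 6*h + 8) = 6*h^5 + 18*h^4 + 5*h^3 + 32*h^2 + 36*h - 80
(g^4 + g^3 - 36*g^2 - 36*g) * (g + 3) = g^5 + 4*g^4 - 33*g^3 - 144*g^2 - 108*g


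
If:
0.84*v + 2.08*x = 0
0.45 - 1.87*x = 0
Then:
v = -0.60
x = 0.24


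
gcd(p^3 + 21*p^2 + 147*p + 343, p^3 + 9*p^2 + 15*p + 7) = p + 7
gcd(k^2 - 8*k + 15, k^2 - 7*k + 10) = k - 5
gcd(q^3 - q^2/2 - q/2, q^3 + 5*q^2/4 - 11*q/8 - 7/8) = q^2 - q/2 - 1/2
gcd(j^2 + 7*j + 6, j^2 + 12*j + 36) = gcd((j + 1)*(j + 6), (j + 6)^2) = j + 6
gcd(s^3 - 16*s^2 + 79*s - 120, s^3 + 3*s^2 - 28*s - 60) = s - 5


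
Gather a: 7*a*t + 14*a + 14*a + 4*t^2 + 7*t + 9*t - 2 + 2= a*(7*t + 28) + 4*t^2 + 16*t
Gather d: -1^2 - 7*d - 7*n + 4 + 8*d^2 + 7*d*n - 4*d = 8*d^2 + d*(7*n - 11) - 7*n + 3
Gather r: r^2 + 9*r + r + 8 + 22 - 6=r^2 + 10*r + 24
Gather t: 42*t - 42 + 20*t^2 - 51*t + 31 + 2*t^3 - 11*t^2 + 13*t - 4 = 2*t^3 + 9*t^2 + 4*t - 15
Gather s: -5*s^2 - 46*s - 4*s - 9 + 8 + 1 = -5*s^2 - 50*s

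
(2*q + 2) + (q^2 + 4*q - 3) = q^2 + 6*q - 1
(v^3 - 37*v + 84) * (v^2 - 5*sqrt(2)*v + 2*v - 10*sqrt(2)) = v^5 - 5*sqrt(2)*v^4 + 2*v^4 - 37*v^3 - 10*sqrt(2)*v^3 + 10*v^2 + 185*sqrt(2)*v^2 - 50*sqrt(2)*v + 168*v - 840*sqrt(2)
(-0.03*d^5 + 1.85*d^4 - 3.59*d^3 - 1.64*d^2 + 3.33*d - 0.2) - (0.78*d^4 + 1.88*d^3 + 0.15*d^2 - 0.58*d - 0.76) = -0.03*d^5 + 1.07*d^4 - 5.47*d^3 - 1.79*d^2 + 3.91*d + 0.56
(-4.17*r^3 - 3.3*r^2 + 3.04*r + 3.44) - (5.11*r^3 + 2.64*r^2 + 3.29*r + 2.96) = -9.28*r^3 - 5.94*r^2 - 0.25*r + 0.48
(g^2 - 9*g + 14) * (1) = g^2 - 9*g + 14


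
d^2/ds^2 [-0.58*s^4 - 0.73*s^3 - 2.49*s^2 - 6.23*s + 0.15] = -6.96*s^2 - 4.38*s - 4.98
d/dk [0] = 0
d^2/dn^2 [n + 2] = 0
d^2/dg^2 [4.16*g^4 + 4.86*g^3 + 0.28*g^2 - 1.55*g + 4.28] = 49.92*g^2 + 29.16*g + 0.56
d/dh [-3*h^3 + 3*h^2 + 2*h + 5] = -9*h^2 + 6*h + 2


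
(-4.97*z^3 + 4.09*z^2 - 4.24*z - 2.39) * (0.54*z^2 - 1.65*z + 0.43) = -2.6838*z^5 + 10.4091*z^4 - 11.1752*z^3 + 7.4641*z^2 + 2.1203*z - 1.0277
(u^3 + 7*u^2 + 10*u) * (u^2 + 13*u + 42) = u^5 + 20*u^4 + 143*u^3 + 424*u^2 + 420*u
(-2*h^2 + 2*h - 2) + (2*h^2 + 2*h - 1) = 4*h - 3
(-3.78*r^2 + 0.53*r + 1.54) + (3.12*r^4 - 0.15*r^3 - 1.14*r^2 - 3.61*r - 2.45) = 3.12*r^4 - 0.15*r^3 - 4.92*r^2 - 3.08*r - 0.91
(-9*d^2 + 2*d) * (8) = -72*d^2 + 16*d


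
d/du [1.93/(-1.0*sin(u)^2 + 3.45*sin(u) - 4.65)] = (3.86*sin(u) - 6.6585)*cos(u)/(1.0*sin(u)^2 - 3.45*sin(u) + 4.65)^2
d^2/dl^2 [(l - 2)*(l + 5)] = 2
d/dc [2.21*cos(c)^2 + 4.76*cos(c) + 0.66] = -(4.42*cos(c) + 4.76)*sin(c)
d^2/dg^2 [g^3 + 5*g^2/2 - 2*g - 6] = 6*g + 5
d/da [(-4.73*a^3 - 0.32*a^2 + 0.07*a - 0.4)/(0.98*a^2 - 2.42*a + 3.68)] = (-4.6354*a^4 + 22.8932*a^3 - 51.5134*a^2 - 1.5712*a - 0.7104)/(0.9604*a^4 - 4.7432*a^3 + 13.0692*a^2 - 17.8112*a + 13.5424)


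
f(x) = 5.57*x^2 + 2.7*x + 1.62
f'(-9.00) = -97.56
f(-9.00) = 428.49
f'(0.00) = 2.70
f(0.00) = 1.62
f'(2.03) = 25.31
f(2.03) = 30.05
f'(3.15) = 37.79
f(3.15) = 65.39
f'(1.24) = 16.51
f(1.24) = 13.53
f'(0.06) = 3.37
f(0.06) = 1.80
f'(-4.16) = -43.64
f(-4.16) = 86.78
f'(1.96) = 24.53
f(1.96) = 28.31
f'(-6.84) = -73.50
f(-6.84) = 243.75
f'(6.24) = 72.21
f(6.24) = 235.35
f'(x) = 11.14*x + 2.7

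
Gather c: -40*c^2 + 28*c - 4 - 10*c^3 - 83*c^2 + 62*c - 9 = -10*c^3 - 123*c^2 + 90*c - 13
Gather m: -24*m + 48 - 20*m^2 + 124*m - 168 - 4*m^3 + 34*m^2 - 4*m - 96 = -4*m^3 + 14*m^2 + 96*m - 216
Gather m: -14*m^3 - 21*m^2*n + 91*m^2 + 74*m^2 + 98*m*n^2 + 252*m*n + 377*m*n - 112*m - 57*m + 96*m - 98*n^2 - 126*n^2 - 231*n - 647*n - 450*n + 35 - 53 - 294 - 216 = -14*m^3 + m^2*(165 - 21*n) + m*(98*n^2 + 629*n - 73) - 224*n^2 - 1328*n - 528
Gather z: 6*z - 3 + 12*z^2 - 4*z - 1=12*z^2 + 2*z - 4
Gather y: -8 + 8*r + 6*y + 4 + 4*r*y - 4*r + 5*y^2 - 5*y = 4*r + 5*y^2 + y*(4*r + 1) - 4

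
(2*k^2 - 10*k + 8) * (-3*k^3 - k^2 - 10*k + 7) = -6*k^5 + 28*k^4 - 34*k^3 + 106*k^2 - 150*k + 56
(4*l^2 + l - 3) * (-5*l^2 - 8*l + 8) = -20*l^4 - 37*l^3 + 39*l^2 + 32*l - 24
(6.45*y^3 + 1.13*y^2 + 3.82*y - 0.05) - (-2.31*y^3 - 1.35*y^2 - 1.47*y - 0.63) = 8.76*y^3 + 2.48*y^2 + 5.29*y + 0.58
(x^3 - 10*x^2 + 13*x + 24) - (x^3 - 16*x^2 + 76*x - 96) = 6*x^2 - 63*x + 120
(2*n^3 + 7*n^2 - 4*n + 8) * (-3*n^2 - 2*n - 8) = -6*n^5 - 25*n^4 - 18*n^3 - 72*n^2 + 16*n - 64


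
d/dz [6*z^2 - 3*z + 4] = 12*z - 3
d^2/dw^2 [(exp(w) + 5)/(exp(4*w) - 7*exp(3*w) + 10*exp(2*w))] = (9*exp(5*w) + 3*exp(4*w) - 589*exp(3*w) + 2595*exp(2*w) - 3750*exp(w) + 2000)*exp(-2*w)/(exp(6*w) - 21*exp(5*w) + 177*exp(4*w) - 763*exp(3*w) + 1770*exp(2*w) - 2100*exp(w) + 1000)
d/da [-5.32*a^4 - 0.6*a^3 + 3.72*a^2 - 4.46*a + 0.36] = -21.28*a^3 - 1.8*a^2 + 7.44*a - 4.46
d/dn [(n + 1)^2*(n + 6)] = (n + 1)*(3*n + 13)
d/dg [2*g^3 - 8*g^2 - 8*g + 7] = 6*g^2 - 16*g - 8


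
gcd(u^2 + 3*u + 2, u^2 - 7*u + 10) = 1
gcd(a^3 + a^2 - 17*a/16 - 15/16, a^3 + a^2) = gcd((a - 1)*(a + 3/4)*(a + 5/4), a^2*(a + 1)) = 1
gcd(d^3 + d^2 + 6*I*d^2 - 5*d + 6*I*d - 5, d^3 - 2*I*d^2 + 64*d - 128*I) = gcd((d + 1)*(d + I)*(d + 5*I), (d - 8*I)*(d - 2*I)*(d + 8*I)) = 1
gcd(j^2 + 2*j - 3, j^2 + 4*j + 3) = j + 3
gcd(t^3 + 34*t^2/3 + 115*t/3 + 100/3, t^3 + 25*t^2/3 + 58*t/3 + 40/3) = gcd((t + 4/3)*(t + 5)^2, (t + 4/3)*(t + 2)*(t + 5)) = t^2 + 19*t/3 + 20/3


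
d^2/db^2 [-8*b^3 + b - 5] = -48*b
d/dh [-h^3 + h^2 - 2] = h*(2 - 3*h)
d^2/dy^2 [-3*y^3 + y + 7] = -18*y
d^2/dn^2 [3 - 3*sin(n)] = 3*sin(n)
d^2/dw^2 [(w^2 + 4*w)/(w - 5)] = 90/(w^3 - 15*w^2 + 75*w - 125)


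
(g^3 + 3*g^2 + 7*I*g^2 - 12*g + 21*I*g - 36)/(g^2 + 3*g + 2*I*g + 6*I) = (g^2 + 7*I*g - 12)/(g + 2*I)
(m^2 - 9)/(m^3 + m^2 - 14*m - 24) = (m - 3)/(m^2 - 2*m - 8)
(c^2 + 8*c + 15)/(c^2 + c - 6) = (c + 5)/(c - 2)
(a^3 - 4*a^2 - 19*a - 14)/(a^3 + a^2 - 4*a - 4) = (a - 7)/(a - 2)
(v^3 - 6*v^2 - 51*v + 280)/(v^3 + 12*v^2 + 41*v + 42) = (v^2 - 13*v + 40)/(v^2 + 5*v + 6)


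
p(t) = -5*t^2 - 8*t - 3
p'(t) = -10*t - 8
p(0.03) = -3.24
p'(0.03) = -8.30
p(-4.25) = -59.31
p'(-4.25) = 34.50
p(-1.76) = -4.41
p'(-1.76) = 9.60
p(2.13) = -42.72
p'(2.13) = -29.30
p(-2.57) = -15.46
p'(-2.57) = 17.70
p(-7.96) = -256.13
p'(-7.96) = 71.60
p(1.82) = -34.12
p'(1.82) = -26.20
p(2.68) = -60.35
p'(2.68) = -34.80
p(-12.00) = -627.00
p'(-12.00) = 112.00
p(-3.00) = -24.00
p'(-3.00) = 22.00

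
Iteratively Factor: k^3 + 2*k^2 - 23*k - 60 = (k + 3)*(k^2 - k - 20) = (k + 3)*(k + 4)*(k - 5)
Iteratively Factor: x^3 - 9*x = (x + 3)*(x^2 - 3*x) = x*(x + 3)*(x - 3)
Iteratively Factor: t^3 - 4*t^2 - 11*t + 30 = (t - 2)*(t^2 - 2*t - 15) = (t - 2)*(t + 3)*(t - 5)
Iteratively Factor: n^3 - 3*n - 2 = (n + 1)*(n^2 - n - 2) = (n + 1)^2*(n - 2)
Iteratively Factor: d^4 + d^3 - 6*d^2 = (d + 3)*(d^3 - 2*d^2) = d*(d + 3)*(d^2 - 2*d) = d^2*(d + 3)*(d - 2)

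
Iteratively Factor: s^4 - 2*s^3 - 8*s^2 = (s)*(s^3 - 2*s^2 - 8*s) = s^2*(s^2 - 2*s - 8) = s^2*(s + 2)*(s - 4)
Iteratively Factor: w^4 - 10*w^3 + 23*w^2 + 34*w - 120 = (w - 4)*(w^3 - 6*w^2 - w + 30) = (w - 4)*(w + 2)*(w^2 - 8*w + 15) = (w - 5)*(w - 4)*(w + 2)*(w - 3)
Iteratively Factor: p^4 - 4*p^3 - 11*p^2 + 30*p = (p + 3)*(p^3 - 7*p^2 + 10*p) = p*(p + 3)*(p^2 - 7*p + 10) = p*(p - 5)*(p + 3)*(p - 2)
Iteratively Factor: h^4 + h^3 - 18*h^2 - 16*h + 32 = (h - 4)*(h^3 + 5*h^2 + 2*h - 8) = (h - 4)*(h + 2)*(h^2 + 3*h - 4) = (h - 4)*(h + 2)*(h + 4)*(h - 1)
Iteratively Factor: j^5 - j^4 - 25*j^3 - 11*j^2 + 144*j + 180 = (j - 3)*(j^4 + 2*j^3 - 19*j^2 - 68*j - 60) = (j - 3)*(j + 2)*(j^3 - 19*j - 30) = (j - 5)*(j - 3)*(j + 2)*(j^2 + 5*j + 6) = (j - 5)*(j - 3)*(j + 2)*(j + 3)*(j + 2)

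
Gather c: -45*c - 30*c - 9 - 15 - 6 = -75*c - 30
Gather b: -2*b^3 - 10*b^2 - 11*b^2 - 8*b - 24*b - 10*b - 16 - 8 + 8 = -2*b^3 - 21*b^2 - 42*b - 16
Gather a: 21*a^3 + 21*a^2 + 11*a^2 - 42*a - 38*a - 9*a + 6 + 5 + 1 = 21*a^3 + 32*a^2 - 89*a + 12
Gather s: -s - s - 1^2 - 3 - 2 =-2*s - 6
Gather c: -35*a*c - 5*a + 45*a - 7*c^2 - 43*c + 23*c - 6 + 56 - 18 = 40*a - 7*c^2 + c*(-35*a - 20) + 32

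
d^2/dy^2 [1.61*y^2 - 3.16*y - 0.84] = 3.22000000000000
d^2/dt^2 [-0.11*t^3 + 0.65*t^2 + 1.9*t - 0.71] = 1.3 - 0.66*t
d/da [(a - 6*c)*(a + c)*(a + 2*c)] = 3*a^2 - 6*a*c - 16*c^2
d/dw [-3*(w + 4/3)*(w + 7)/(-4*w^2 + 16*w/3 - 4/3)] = 3*(-87*w^2 - 162*w + 137)/(4*(9*w^4 - 24*w^3 + 22*w^2 - 8*w + 1))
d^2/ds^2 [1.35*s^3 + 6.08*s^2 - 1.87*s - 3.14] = 8.1*s + 12.16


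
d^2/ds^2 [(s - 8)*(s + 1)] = 2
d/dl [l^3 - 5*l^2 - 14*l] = 3*l^2 - 10*l - 14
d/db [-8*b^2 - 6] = -16*b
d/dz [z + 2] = 1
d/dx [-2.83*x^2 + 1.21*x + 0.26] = 1.21 - 5.66*x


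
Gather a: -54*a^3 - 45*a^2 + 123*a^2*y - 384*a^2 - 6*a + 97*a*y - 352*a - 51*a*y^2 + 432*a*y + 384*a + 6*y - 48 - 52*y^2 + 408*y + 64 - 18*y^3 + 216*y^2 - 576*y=-54*a^3 + a^2*(123*y - 429) + a*(-51*y^2 + 529*y + 26) - 18*y^3 + 164*y^2 - 162*y + 16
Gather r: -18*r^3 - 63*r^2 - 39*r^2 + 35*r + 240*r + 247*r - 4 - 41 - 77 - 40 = -18*r^3 - 102*r^2 + 522*r - 162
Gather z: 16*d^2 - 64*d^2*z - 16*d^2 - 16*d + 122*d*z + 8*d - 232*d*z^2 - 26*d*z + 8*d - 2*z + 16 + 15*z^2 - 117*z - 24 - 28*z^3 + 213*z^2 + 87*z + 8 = -28*z^3 + z^2*(228 - 232*d) + z*(-64*d^2 + 96*d - 32)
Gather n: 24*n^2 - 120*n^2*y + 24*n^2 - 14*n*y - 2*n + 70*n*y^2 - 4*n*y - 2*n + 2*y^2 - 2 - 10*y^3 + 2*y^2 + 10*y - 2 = n^2*(48 - 120*y) + n*(70*y^2 - 18*y - 4) - 10*y^3 + 4*y^2 + 10*y - 4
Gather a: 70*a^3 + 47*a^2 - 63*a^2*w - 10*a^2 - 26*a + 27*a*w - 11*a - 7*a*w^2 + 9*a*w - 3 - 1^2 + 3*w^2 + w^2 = 70*a^3 + a^2*(37 - 63*w) + a*(-7*w^2 + 36*w - 37) + 4*w^2 - 4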